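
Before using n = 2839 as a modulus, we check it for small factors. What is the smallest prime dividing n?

2839 is odd.
Digit sum 22, not divisible by 3.
Ends in 9: not divisible by 5.
7: 2839 = 7·405 + 4
11: 2839 = 11·258 + 1
13: 2839 = 13·218 + 5
17: 2839 = 17·167

17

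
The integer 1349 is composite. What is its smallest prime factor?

1349 is odd.
Digit sum 17, not divisible by 3.
Ends in 9: not divisible by 5.
7: 1349 = 7·192 + 5
11: 1349 = 11·122 + 7
13: 1349 = 13·103 + 10
17: 1349 = 17·79 + 6
19: 1349 = 19·71

19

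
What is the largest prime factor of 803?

803 = 11 · 73
73 is prime.
So 803 = 11 · 73; the largest prime factor is 73.

73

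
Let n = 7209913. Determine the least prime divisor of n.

97

7209913 is odd.
Digit sum 31, not divisible by 3.
Ends in 3: not divisible by 5.
7: 7209913 = 7·1029987 + 4
11: 7209913 = 11·655446 + 7
13: 7209913 = 13·554608 + 9
17: 7209913 = 17·424112 + 9
19: 7209913 = 19·379469 + 2
23: 7209913 = 23·313474 + 11
29: 7209913 = 29·248617 + 20
31: 7209913 = 31·232577 + 26
37: 7209913 = 37·194862 + 19
41: 7209913 = 41·175851 + 22
43: 7209913 = 43·167672 + 17
47: 7209913 = 47·153402 + 19
53: 7209913 = 53·136036 + 5
59: 7209913 = 59·122201 + 54
61: 7209913 = 61·118195 + 18
67: 7209913 = 67·107610 + 43
71: 7209913 = 71·101548 + 5
73: 7209913 = 73·98765 + 68
79: 7209913 = 79·91264 + 57
83: 7209913 = 83·86866 + 35
89: 7209913 = 89·81010 + 23
97: 7209913 = 97·74329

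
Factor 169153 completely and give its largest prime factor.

169153 = 47 · 3599
3599 = 59 · 61
61 is prime.
So 169153 = 47 · 59 · 61; the largest prime factor is 61.

61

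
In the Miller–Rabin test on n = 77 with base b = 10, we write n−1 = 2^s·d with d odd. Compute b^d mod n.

10

77 − 1 = 76 = 2^2 · 19, so d = 19.
10^1 ≡ 10 (mod 77)
10^2 ≡ 10^2 = 100 ≡ 23 (mod 77)
10^4 ≡ 23^2 = 529 ≡ 67 (mod 77)
10^8 ≡ 67^2 = 4489 ≡ 23 (mod 77)
10^16 ≡ 23^2 = 529 ≡ 67 (mod 77)
19 = 16 + 2 + 1 in binary powers of 2.
So 10^19 ≡ 67 · 23 · 10 ≡ 10 (mod 77).
Squaring chain: 10 → 23; never reaches −1, so base 10 is a Miller–Rabin witness that 77 is composite.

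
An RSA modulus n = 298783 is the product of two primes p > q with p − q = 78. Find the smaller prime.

509

Since p = q + 78, we have 298783 = q(q + 78), so q² + 78q − 298783 = 0.
Discriminant: 78² + 4·298783 = 6084 + 1195132 = 1201216; √1201216 = 1096.
q = (−78 + 1096)/2 = 509, and p = q + 78 = 587.
Check: 509 · 587 = 298783.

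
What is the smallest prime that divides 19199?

19199 is odd.
Digit sum 29, not divisible by 3.
Ends in 9: not divisible by 5.
7: 19199 = 7·2742 + 5
11: 19199 = 11·1745 + 4
13: 19199 = 13·1476 + 11
17: 19199 = 17·1129 + 6
19: 19199 = 19·1010 + 9
23: 19199 = 23·834 + 17
29: 19199 = 29·662 + 1
31: 19199 = 31·619 + 10
37: 19199 = 37·518 + 33
41: 19199 = 41·468 + 11
43: 19199 = 43·446 + 21
47: 19199 = 47·408 + 23
53: 19199 = 53·362 + 13
59: 19199 = 59·325 + 24
61: 19199 = 61·314 + 45
67: 19199 = 67·286 + 37
71: 19199 = 71·270 + 29
73: 19199 = 73·263

73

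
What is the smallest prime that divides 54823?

73

54823 is odd.
Digit sum 22, not divisible by 3.
Ends in 3: not divisible by 5.
7: 54823 = 7·7831 + 6
11: 54823 = 11·4983 + 10
13: 54823 = 13·4217 + 2
17: 54823 = 17·3224 + 15
19: 54823 = 19·2885 + 8
23: 54823 = 23·2383 + 14
29: 54823 = 29·1890 + 13
31: 54823 = 31·1768 + 15
37: 54823 = 37·1481 + 26
41: 54823 = 41·1337 + 6
43: 54823 = 43·1274 + 41
47: 54823 = 47·1166 + 21
53: 54823 = 53·1034 + 21
59: 54823 = 59·929 + 12
61: 54823 = 61·898 + 45
67: 54823 = 67·818 + 17
71: 54823 = 71·772 + 11
73: 54823 = 73·751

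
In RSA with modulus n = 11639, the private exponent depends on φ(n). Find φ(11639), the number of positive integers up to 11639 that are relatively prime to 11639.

Factor: 11639 = 103 · 113.
φ(11639) = (103−1) · (113−1) = 102 · 112 = 11424.

11424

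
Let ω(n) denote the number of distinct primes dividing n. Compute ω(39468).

5

39468 = 2^2 · 9867
9867 = 3 · 3289
3289 = 11 · 299
299 = 13 · 23
39468 = 2^2 · 3 · 11 · 13 · 23, which has 5 distinct prime factors.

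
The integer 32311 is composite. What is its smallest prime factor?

79

32311 is odd.
Digit sum 10, not divisible by 3.
Ends in 1: not divisible by 5.
7: 32311 = 7·4615 + 6
11: 32311 = 11·2937 + 4
13: 32311 = 13·2485 + 6
17: 32311 = 17·1900 + 11
19: 32311 = 19·1700 + 11
23: 32311 = 23·1404 + 19
29: 32311 = 29·1114 + 5
31: 32311 = 31·1042 + 9
37: 32311 = 37·873 + 10
41: 32311 = 41·788 + 3
43: 32311 = 43·751 + 18
47: 32311 = 47·687 + 22
53: 32311 = 53·609 + 34
59: 32311 = 59·547 + 38
61: 32311 = 61·529 + 42
67: 32311 = 67·482 + 17
71: 32311 = 71·455 + 6
73: 32311 = 73·442 + 45
79: 32311 = 79·409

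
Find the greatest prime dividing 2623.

61

2623 = 43 · 61
61 is prime.
So 2623 = 43 · 61; the largest prime factor is 61.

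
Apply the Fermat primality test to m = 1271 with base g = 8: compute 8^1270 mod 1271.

1024

8^1 ≡ 8 (mod 1271)
8^2 ≡ 8^2 = 64 ≡ 64 (mod 1271)
8^4 ≡ 64^2 = 4096 ≡ 283 (mod 1271)
8^8 ≡ 283^2 = 80089 ≡ 16 (mod 1271)
8^16 ≡ 16^2 = 256 ≡ 256 (mod 1271)
8^32 ≡ 256^2 = 65536 ≡ 715 (mod 1271)
8^64 ≡ 715^2 = 511225 ≡ 283 (mod 1271)
8^128 ≡ 283^2 = 80089 ≡ 16 (mod 1271)
8^256 ≡ 16^2 = 256 ≡ 256 (mod 1271)
8^512 ≡ 256^2 = 65536 ≡ 715 (mod 1271)
8^1024 ≡ 715^2 = 511225 ≡ 283 (mod 1271)
1270 = 1024 + 128 + 64 + 32 + 16 + 4 + 2 in binary powers of 2.
So 8^1270 ≡ 283 · 16 · 283 · 715 · 256 · 283 · 64 ≡ 1024 (mod 1271).
Since 1024 ≠ 1, base 8 is a Fermat witness: 1271 is composite.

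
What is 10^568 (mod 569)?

1

10^1 ≡ 10 (mod 569)
10^2 ≡ 10^2 = 100 ≡ 100 (mod 569)
10^4 ≡ 100^2 = 10000 ≡ 327 (mod 569)
10^8 ≡ 327^2 = 106929 ≡ 526 (mod 569)
10^16 ≡ 526^2 = 276676 ≡ 142 (mod 569)
10^32 ≡ 142^2 = 20164 ≡ 249 (mod 569)
10^64 ≡ 249^2 = 62001 ≡ 549 (mod 569)
10^128 ≡ 549^2 = 301401 ≡ 400 (mod 569)
10^256 ≡ 400^2 = 160000 ≡ 111 (mod 569)
10^512 ≡ 111^2 = 12321 ≡ 372 (mod 569)
568 = 512 + 32 + 16 + 8 in binary powers of 2.
So 10^568 ≡ 372 · 249 · 142 · 526 ≡ 1 (mod 569).
Since the result is 1, base 10 gives no evidence that 569 is composite.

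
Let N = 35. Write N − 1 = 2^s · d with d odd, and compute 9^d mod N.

4

35 − 1 = 34 = 2^1 · 17, so d = 17.
9^1 ≡ 9 (mod 35)
9^2 ≡ 9^2 = 81 ≡ 11 (mod 35)
9^4 ≡ 11^2 = 121 ≡ 16 (mod 35)
9^8 ≡ 16^2 = 256 ≡ 11 (mod 35)
9^16 ≡ 11^2 = 121 ≡ 16 (mod 35)
17 = 16 + 1 in binary powers of 2.
So 9^17 ≡ 16 · 9 ≡ 4 (mod 35).
Squaring chain: 4; never reaches −1, so base 9 is a Miller–Rabin witness that 35 is composite.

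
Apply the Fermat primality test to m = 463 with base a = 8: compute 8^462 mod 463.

1

8^1 ≡ 8 (mod 463)
8^2 ≡ 8^2 = 64 ≡ 64 (mod 463)
8^4 ≡ 64^2 = 4096 ≡ 392 (mod 463)
8^8 ≡ 392^2 = 153664 ≡ 411 (mod 463)
8^16 ≡ 411^2 = 168921 ≡ 389 (mod 463)
8^32 ≡ 389^2 = 151321 ≡ 383 (mod 463)
8^64 ≡ 383^2 = 146689 ≡ 381 (mod 463)
8^128 ≡ 381^2 = 145161 ≡ 242 (mod 463)
8^256 ≡ 242^2 = 58564 ≡ 226 (mod 463)
462 = 256 + 128 + 64 + 8 + 4 + 2 in binary powers of 2.
So 8^462 ≡ 226 · 242 · 381 · 411 · 392 · 64 ≡ 1 (mod 463).
Since the result is 1, base 8 gives no evidence that 463 is composite.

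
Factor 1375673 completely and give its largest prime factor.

1375673 = 13 · 105821
105821 = 29 · 3649
3649 = 41 · 89
89 is prime.
So 1375673 = 13 · 29 · 41 · 89; the largest prime factor is 89.

89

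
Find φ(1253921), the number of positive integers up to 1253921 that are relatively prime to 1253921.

1216512

Factor: 1253921 = 73 · 89 · 193.
φ(1253921) = (73−1) · (89−1) · (193−1) = 72 · 88 · 192 = 1216512.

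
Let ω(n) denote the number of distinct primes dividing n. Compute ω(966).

4

966 = 2 · 483
483 = 3 · 161
161 = 7 · 23
966 = 2 · 3 · 7 · 23, which has 4 distinct prime factors.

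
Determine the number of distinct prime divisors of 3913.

3913 = 7 · 559
559 = 13 · 43
3913 = 7 · 13 · 43, which has 3 distinct prime factors.

3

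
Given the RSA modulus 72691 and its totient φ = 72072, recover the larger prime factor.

φ(n) = (p−1)(q−1) = n − (p+q) + 1, so p + q = 72691 − 72072 + 1 = 620.
p and q are the roots of t² − 620t + 72691 = 0.
Discriminant: 620² − 4·72691 = 384400 − 290764 = 93636; √93636 = 306.
q = (620 − 306)/2 = 157, p = (620 + 306)/2 = 463.
Check: 157 · 463 = 72691.

463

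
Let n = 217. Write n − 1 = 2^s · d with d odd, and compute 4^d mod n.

217 − 1 = 216 = 2^3 · 27, so d = 27.
4^1 ≡ 4 (mod 217)
4^2 ≡ 4^2 = 16 ≡ 16 (mod 217)
4^4 ≡ 16^2 = 256 ≡ 39 (mod 217)
4^8 ≡ 39^2 = 1521 ≡ 2 (mod 217)
4^16 ≡ 2^2 = 4 ≡ 4 (mod 217)
27 = 16 + 8 + 2 + 1 in binary powers of 2.
So 4^27 ≡ 4 · 2 · 16 · 4 ≡ 78 (mod 217).
Squaring chain: 78 → 8 → 64; never reaches −1, so base 4 is a Miller–Rabin witness that 217 is composite.

78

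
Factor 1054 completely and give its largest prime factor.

1054 = 2 · 527
527 = 17 · 31
31 is prime.
So 1054 = 2 · 17 · 31; the largest prime factor is 31.

31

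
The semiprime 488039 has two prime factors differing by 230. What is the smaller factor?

593

Since p = q + 230, we have 488039 = q(q + 230), so q² + 230q − 488039 = 0.
Discriminant: 230² + 4·488039 = 52900 + 1952156 = 2005056; √2005056 = 1416.
q = (−230 + 1416)/2 = 593, and p = q + 230 = 823.
Check: 593 · 823 = 488039.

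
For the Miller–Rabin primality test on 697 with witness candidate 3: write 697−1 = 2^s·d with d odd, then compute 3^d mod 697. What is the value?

697 − 1 = 696 = 2^3 · 87, so d = 87.
3^1 ≡ 3 (mod 697)
3^2 ≡ 3^2 = 9 ≡ 9 (mod 697)
3^4 ≡ 9^2 = 81 ≡ 81 (mod 697)
3^8 ≡ 81^2 = 6561 ≡ 288 (mod 697)
3^16 ≡ 288^2 = 82944 ≡ 1 (mod 697)
3^32 ≡ 1^2 = 1 ≡ 1 (mod 697)
3^64 ≡ 1^2 = 1 ≡ 1 (mod 697)
87 = 64 + 16 + 4 + 2 + 1 in binary powers of 2.
So 3^87 ≡ 1 · 1 · 81 · 9 · 3 ≡ 96 (mod 697).
Squaring chain: 96 → 155 → 327; never reaches −1, so base 3 is a Miller–Rabin witness that 697 is composite.

96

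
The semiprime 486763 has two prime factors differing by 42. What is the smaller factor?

Since p = q + 42, we have 486763 = q(q + 42), so q² + 42q − 486763 = 0.
Discriminant: 42² + 4·486763 = 1764 + 1947052 = 1948816; √1948816 = 1396.
q = (−42 + 1396)/2 = 677, and p = q + 42 = 719.
Check: 677 · 719 = 486763.

677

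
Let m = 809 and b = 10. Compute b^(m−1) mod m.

10^1 ≡ 10 (mod 809)
10^2 ≡ 10^2 = 100 ≡ 100 (mod 809)
10^4 ≡ 100^2 = 10000 ≡ 292 (mod 809)
10^8 ≡ 292^2 = 85264 ≡ 319 (mod 809)
10^16 ≡ 319^2 = 101761 ≡ 636 (mod 809)
10^32 ≡ 636^2 = 404496 ≡ 805 (mod 809)
10^64 ≡ 805^2 = 648025 ≡ 16 (mod 809)
10^128 ≡ 16^2 = 256 ≡ 256 (mod 809)
10^256 ≡ 256^2 = 65536 ≡ 7 (mod 809)
10^512 ≡ 7^2 = 49 ≡ 49 (mod 809)
808 = 512 + 256 + 32 + 8 in binary powers of 2.
So 10^808 ≡ 49 · 7 · 805 · 319 ≡ 1 (mod 809).
Since the result is 1, base 10 gives no evidence that 809 is composite.

1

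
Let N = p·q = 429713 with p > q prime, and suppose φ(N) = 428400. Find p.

φ(n) = (p−1)(q−1) = n − (p+q) + 1, so p + q = 429713 − 428400 + 1 = 1314.
p and q are the roots of t² − 1314t + 429713 = 0.
Discriminant: 1314² − 4·429713 = 1726596 − 1718852 = 7744; √7744 = 88.
q = (1314 − 88)/2 = 613, p = (1314 + 88)/2 = 701.
Check: 613 · 701 = 429713.

701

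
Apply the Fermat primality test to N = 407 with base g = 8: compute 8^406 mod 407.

8^1 ≡ 8 (mod 407)
8^2 ≡ 8^2 = 64 ≡ 64 (mod 407)
8^4 ≡ 64^2 = 4096 ≡ 26 (mod 407)
8^8 ≡ 26^2 = 676 ≡ 269 (mod 407)
8^16 ≡ 269^2 = 72361 ≡ 322 (mod 407)
8^32 ≡ 322^2 = 103684 ≡ 306 (mod 407)
8^64 ≡ 306^2 = 93636 ≡ 26 (mod 407)
8^128 ≡ 26^2 = 676 ≡ 269 (mod 407)
8^256 ≡ 269^2 = 72361 ≡ 322 (mod 407)
406 = 256 + 128 + 16 + 4 + 2 in binary powers of 2.
So 8^406 ≡ 322 · 269 · 322 · 26 · 64 ≡ 344 (mod 407).
Since 344 ≠ 1, base 8 is a Fermat witness: 407 is composite.

344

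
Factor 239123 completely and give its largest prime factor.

239123 = 43 · 5561
5561 = 67 · 83
83 is prime.
So 239123 = 43 · 67 · 83; the largest prime factor is 83.

83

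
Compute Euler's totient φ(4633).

Factor: 4633 = 41 · 113.
φ(4633) = (41−1) · (113−1) = 40 · 112 = 4480.

4480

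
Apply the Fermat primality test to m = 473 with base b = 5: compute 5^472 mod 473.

454

5^1 ≡ 5 (mod 473)
5^2 ≡ 5^2 = 25 ≡ 25 (mod 473)
5^4 ≡ 25^2 = 625 ≡ 152 (mod 473)
5^8 ≡ 152^2 = 23104 ≡ 400 (mod 473)
5^16 ≡ 400^2 = 160000 ≡ 126 (mod 473)
5^32 ≡ 126^2 = 15876 ≡ 267 (mod 473)
5^64 ≡ 267^2 = 71289 ≡ 339 (mod 473)
5^128 ≡ 339^2 = 114921 ≡ 455 (mod 473)
5^256 ≡ 455^2 = 207025 ≡ 324 (mod 473)
472 = 256 + 128 + 64 + 16 + 8 in binary powers of 2.
So 5^472 ≡ 324 · 455 · 339 · 126 · 400 ≡ 454 (mod 473).
Since 454 ≠ 1, base 5 is a Fermat witness: 473 is composite.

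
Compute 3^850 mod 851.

303

3^1 ≡ 3 (mod 851)
3^2 ≡ 3^2 = 9 ≡ 9 (mod 851)
3^4 ≡ 9^2 = 81 ≡ 81 (mod 851)
3^8 ≡ 81^2 = 6561 ≡ 604 (mod 851)
3^16 ≡ 604^2 = 364816 ≡ 588 (mod 851)
3^32 ≡ 588^2 = 345744 ≡ 238 (mod 851)
3^64 ≡ 238^2 = 56644 ≡ 478 (mod 851)
3^128 ≡ 478^2 = 228484 ≡ 416 (mod 851)
3^256 ≡ 416^2 = 173056 ≡ 303 (mod 851)
3^512 ≡ 303^2 = 91809 ≡ 752 (mod 851)
850 = 512 + 256 + 64 + 16 + 2 in binary powers of 2.
So 3^850 ≡ 752 · 303 · 478 · 588 · 9 ≡ 303 (mod 851).
Since 303 ≠ 1, base 3 is a Fermat witness: 851 is composite.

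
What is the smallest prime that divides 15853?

15853 is odd.
Digit sum 22, not divisible by 3.
Ends in 3: not divisible by 5.
7: 15853 = 7·2264 + 5
11: 15853 = 11·1441 + 2
13: 15853 = 13·1219 + 6
17: 15853 = 17·932 + 9
19: 15853 = 19·834 + 7
23: 15853 = 23·689 + 6
29: 15853 = 29·546 + 19
31: 15853 = 31·511 + 12
37: 15853 = 37·428 + 17
41: 15853 = 41·386 + 27
43: 15853 = 43·368 + 29
47: 15853 = 47·337 + 14
53: 15853 = 53·299 + 6
59: 15853 = 59·268 + 41
61: 15853 = 61·259 + 54
67: 15853 = 67·236 + 41
71: 15853 = 71·223 + 20
73: 15853 = 73·217 + 12
79: 15853 = 79·200 + 53
83: 15853 = 83·191

83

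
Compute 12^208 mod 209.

12^1 ≡ 12 (mod 209)
12^2 ≡ 12^2 = 144 ≡ 144 (mod 209)
12^4 ≡ 144^2 = 20736 ≡ 45 (mod 209)
12^8 ≡ 45^2 = 2025 ≡ 144 (mod 209)
12^16 ≡ 144^2 = 20736 ≡ 45 (mod 209)
12^32 ≡ 45^2 = 2025 ≡ 144 (mod 209)
12^64 ≡ 144^2 = 20736 ≡ 45 (mod 209)
12^128 ≡ 45^2 = 2025 ≡ 144 (mod 209)
208 = 128 + 64 + 16 in binary powers of 2.
So 12^208 ≡ 144 · 45 · 45 ≡ 45 (mod 209).
Since 45 ≠ 1, base 12 is a Fermat witness: 209 is composite.

45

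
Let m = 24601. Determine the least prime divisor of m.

24601 is odd.
Digit sum 13, not divisible by 3.
Ends in 1: not divisible by 5.
7: 24601 = 7·3514 + 3
11: 24601 = 11·2236 + 5
13: 24601 = 13·1892 + 5
17: 24601 = 17·1447 + 2
19: 24601 = 19·1294 + 15
23: 24601 = 23·1069 + 14
29: 24601 = 29·848 + 9
31: 24601 = 31·793 + 18
37: 24601 = 37·664 + 33
41: 24601 = 41·600 + 1
43: 24601 = 43·572 + 5
47: 24601 = 47·523 + 20
53: 24601 = 53·464 + 9
59: 24601 = 59·416 + 57
61: 24601 = 61·403 + 18
67: 24601 = 67·367 + 12
71: 24601 = 71·346 + 35
73: 24601 = 73·337

73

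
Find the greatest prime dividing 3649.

89

3649 = 41 · 89
89 is prime.
So 3649 = 41 · 89; the largest prime factor is 89.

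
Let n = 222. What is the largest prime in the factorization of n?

37

222 = 2 · 111
111 = 3 · 37
37 is prime.
So 222 = 2 · 3 · 37; the largest prime factor is 37.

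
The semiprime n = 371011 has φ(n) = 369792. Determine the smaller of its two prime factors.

φ(n) = (p−1)(q−1) = n − (p+q) + 1, so p + q = 371011 − 369792 + 1 = 1220.
p and q are the roots of t² − 1220t + 371011 = 0.
Discriminant: 1220² − 4·371011 = 1488400 − 1484044 = 4356; √4356 = 66.
q = (1220 − 66)/2 = 577, p = (1220 + 66)/2 = 643.
Check: 577 · 643 = 371011.

577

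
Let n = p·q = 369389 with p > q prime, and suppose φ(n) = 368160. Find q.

521

φ(n) = (p−1)(q−1) = n − (p+q) + 1, so p + q = 369389 − 368160 + 1 = 1230.
p and q are the roots of t² − 1230t + 369389 = 0.
Discriminant: 1230² − 4·369389 = 1512900 − 1477556 = 35344; √35344 = 188.
q = (1230 − 188)/2 = 521, p = (1230 + 188)/2 = 709.
Check: 521 · 709 = 369389.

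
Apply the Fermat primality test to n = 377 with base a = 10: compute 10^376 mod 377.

107

10^1 ≡ 10 (mod 377)
10^2 ≡ 10^2 = 100 ≡ 100 (mod 377)
10^4 ≡ 100^2 = 10000 ≡ 198 (mod 377)
10^8 ≡ 198^2 = 39204 ≡ 373 (mod 377)
10^16 ≡ 373^2 = 139129 ≡ 16 (mod 377)
10^32 ≡ 16^2 = 256 ≡ 256 (mod 377)
10^64 ≡ 256^2 = 65536 ≡ 315 (mod 377)
10^128 ≡ 315^2 = 99225 ≡ 74 (mod 377)
10^256 ≡ 74^2 = 5476 ≡ 198 (mod 377)
376 = 256 + 64 + 32 + 16 + 8 in binary powers of 2.
So 10^376 ≡ 198 · 315 · 256 · 16 · 373 ≡ 107 (mod 377).
Since 107 ≠ 1, base 10 is a Fermat witness: 377 is composite.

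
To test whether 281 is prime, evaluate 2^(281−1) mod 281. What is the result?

2^1 ≡ 2 (mod 281)
2^2 ≡ 2^2 = 4 ≡ 4 (mod 281)
2^4 ≡ 4^2 = 16 ≡ 16 (mod 281)
2^8 ≡ 16^2 = 256 ≡ 256 (mod 281)
2^16 ≡ 256^2 = 65536 ≡ 63 (mod 281)
2^32 ≡ 63^2 = 3969 ≡ 35 (mod 281)
2^64 ≡ 35^2 = 1225 ≡ 101 (mod 281)
2^128 ≡ 101^2 = 10201 ≡ 85 (mod 281)
2^256 ≡ 85^2 = 7225 ≡ 200 (mod 281)
280 = 256 + 16 + 8 in binary powers of 2.
So 2^280 ≡ 200 · 63 · 256 ≡ 1 (mod 281).
Since the result is 1, base 2 gives no evidence that 281 is composite.

1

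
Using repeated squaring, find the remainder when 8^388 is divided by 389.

1

8^1 ≡ 8 (mod 389)
8^2 ≡ 8^2 = 64 ≡ 64 (mod 389)
8^4 ≡ 64^2 = 4096 ≡ 206 (mod 389)
8^8 ≡ 206^2 = 42436 ≡ 35 (mod 389)
8^16 ≡ 35^2 = 1225 ≡ 58 (mod 389)
8^32 ≡ 58^2 = 3364 ≡ 252 (mod 389)
8^64 ≡ 252^2 = 63504 ≡ 97 (mod 389)
8^128 ≡ 97^2 = 9409 ≡ 73 (mod 389)
8^256 ≡ 73^2 = 5329 ≡ 272 (mod 389)
388 = 256 + 128 + 4 in binary powers of 2.
So 8^388 ≡ 272 · 73 · 206 ≡ 1 (mod 389).
Since the result is 1, base 8 gives no evidence that 389 is composite.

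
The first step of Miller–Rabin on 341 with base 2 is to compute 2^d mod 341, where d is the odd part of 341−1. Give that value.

341 − 1 = 340 = 2^2 · 85, so d = 85.
2^1 ≡ 2 (mod 341)
2^2 ≡ 2^2 = 4 ≡ 4 (mod 341)
2^4 ≡ 4^2 = 16 ≡ 16 (mod 341)
2^8 ≡ 16^2 = 256 ≡ 256 (mod 341)
2^16 ≡ 256^2 = 65536 ≡ 64 (mod 341)
2^32 ≡ 64^2 = 4096 ≡ 4 (mod 341)
2^64 ≡ 4^2 = 16 ≡ 16 (mod 341)
85 = 64 + 16 + 4 + 1 in binary powers of 2.
So 2^85 ≡ 16 · 64 · 16 · 2 ≡ 32 (mod 341).
Squaring chain: 32 → 1; never reaches −1, so base 2 is a Miller–Rabin witness that 341 is composite.

32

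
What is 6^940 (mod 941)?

1

6^1 ≡ 6 (mod 941)
6^2 ≡ 6^2 = 36 ≡ 36 (mod 941)
6^4 ≡ 36^2 = 1296 ≡ 355 (mod 941)
6^8 ≡ 355^2 = 126025 ≡ 872 (mod 941)
6^16 ≡ 872^2 = 760384 ≡ 56 (mod 941)
6^32 ≡ 56^2 = 3136 ≡ 313 (mod 941)
6^64 ≡ 313^2 = 97969 ≡ 105 (mod 941)
6^128 ≡ 105^2 = 11025 ≡ 674 (mod 941)
6^256 ≡ 674^2 = 454276 ≡ 714 (mod 941)
6^512 ≡ 714^2 = 509796 ≡ 715 (mod 941)
940 = 512 + 256 + 128 + 32 + 8 + 4 in binary powers of 2.
So 6^940 ≡ 715 · 714 · 674 · 313 · 872 · 355 ≡ 1 (mod 941).
Since the result is 1, base 6 gives no evidence that 941 is composite.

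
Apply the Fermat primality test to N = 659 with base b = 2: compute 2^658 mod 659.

1

2^1 ≡ 2 (mod 659)
2^2 ≡ 2^2 = 4 ≡ 4 (mod 659)
2^4 ≡ 4^2 = 16 ≡ 16 (mod 659)
2^8 ≡ 16^2 = 256 ≡ 256 (mod 659)
2^16 ≡ 256^2 = 65536 ≡ 295 (mod 659)
2^32 ≡ 295^2 = 87025 ≡ 37 (mod 659)
2^64 ≡ 37^2 = 1369 ≡ 51 (mod 659)
2^128 ≡ 51^2 = 2601 ≡ 624 (mod 659)
2^256 ≡ 624^2 = 389376 ≡ 566 (mod 659)
2^512 ≡ 566^2 = 320356 ≡ 82 (mod 659)
658 = 512 + 128 + 16 + 2 in binary powers of 2.
So 2^658 ≡ 82 · 624 · 295 · 4 ≡ 1 (mod 659).
Since the result is 1, base 2 gives no evidence that 659 is composite.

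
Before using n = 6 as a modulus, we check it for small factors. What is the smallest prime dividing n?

2

6 is even: 2 divides it.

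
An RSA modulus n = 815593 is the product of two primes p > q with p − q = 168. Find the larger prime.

Since p = q + 168, we have 815593 = q(q + 168), so q² + 168q − 815593 = 0.
Discriminant: 168² + 4·815593 = 28224 + 3262372 = 3290596; √3290596 = 1814.
q = (−168 + 1814)/2 = 823, and p = q + 168 = 991.
Check: 823 · 991 = 815593.

991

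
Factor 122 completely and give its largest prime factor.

122 = 2 · 61
61 is prime.
So 122 = 2 · 61; the largest prime factor is 61.

61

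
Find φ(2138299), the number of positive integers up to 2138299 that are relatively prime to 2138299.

2088576

Factor: 2138299 = 113 · 127 · 149.
φ(2138299) = (113−1) · (127−1) · (149−1) = 112 · 126 · 148 = 2088576.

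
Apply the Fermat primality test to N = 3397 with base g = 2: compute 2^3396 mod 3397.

2^1 ≡ 2 (mod 3397)
2^2 ≡ 2^2 = 4 ≡ 4 (mod 3397)
2^4 ≡ 4^2 = 16 ≡ 16 (mod 3397)
2^8 ≡ 16^2 = 256 ≡ 256 (mod 3397)
2^16 ≡ 256^2 = 65536 ≡ 993 (mod 3397)
2^32 ≡ 993^2 = 986049 ≡ 919 (mod 3397)
2^64 ≡ 919^2 = 844561 ≡ 2105 (mod 3397)
2^128 ≡ 2105^2 = 4431025 ≡ 1337 (mod 3397)
2^256 ≡ 1337^2 = 1787569 ≡ 747 (mod 3397)
2^512 ≡ 747^2 = 558009 ≡ 901 (mod 3397)
2^1024 ≡ 901^2 = 811801 ≡ 3315 (mod 3397)
2^2048 ≡ 3315^2 = 10989225 ≡ 3327 (mod 3397)
3396 = 2048 + 1024 + 256 + 64 + 4 in binary powers of 2.
So 2^3396 ≡ 3327 · 3315 · 747 · 2105 · 16 ≡ 2062 (mod 3397).
Since 2062 ≠ 1, base 2 is a Fermat witness: 3397 is composite.

2062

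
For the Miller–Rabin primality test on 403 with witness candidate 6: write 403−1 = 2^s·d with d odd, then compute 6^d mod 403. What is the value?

403 − 1 = 402 = 2^1 · 201, so d = 201.
6^1 ≡ 6 (mod 403)
6^2 ≡ 6^2 = 36 ≡ 36 (mod 403)
6^4 ≡ 36^2 = 1296 ≡ 87 (mod 403)
6^8 ≡ 87^2 = 7569 ≡ 315 (mod 403)
6^16 ≡ 315^2 = 99225 ≡ 87 (mod 403)
6^32 ≡ 87^2 = 7569 ≡ 315 (mod 403)
6^64 ≡ 315^2 = 99225 ≡ 87 (mod 403)
6^128 ≡ 87^2 = 7569 ≡ 315 (mod 403)
201 = 128 + 64 + 8 + 1 in binary powers of 2.
So 6^201 ≡ 315 · 87 · 315 · 6 ≡ 278 (mod 403).
Squaring chain: 278; never reaches −1, so base 6 is a Miller–Rabin witness that 403 is composite.

278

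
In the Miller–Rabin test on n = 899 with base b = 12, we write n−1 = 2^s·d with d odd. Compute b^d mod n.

899 − 1 = 898 = 2^1 · 449, so d = 449.
12^1 ≡ 12 (mod 899)
12^2 ≡ 12^2 = 144 ≡ 144 (mod 899)
12^4 ≡ 144^2 = 20736 ≡ 59 (mod 899)
12^8 ≡ 59^2 = 3481 ≡ 784 (mod 899)
12^16 ≡ 784^2 = 614656 ≡ 639 (mod 899)
12^32 ≡ 639^2 = 408321 ≡ 175 (mod 899)
12^64 ≡ 175^2 = 30625 ≡ 59 (mod 899)
12^128 ≡ 59^2 = 3481 ≡ 784 (mod 899)
12^256 ≡ 784^2 = 614656 ≡ 639 (mod 899)
449 = 256 + 128 + 64 + 1 in binary powers of 2.
So 12^449 ≡ 639 · 784 · 59 · 12 ≡ 447 (mod 899).
Squaring chain: 447; never reaches −1, so base 12 is a Miller–Rabin witness that 899 is composite.

447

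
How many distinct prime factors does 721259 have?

5

721259 = 7 · 103037
103037 = 11 · 9367
9367 = 17 · 551
551 = 19 · 29
721259 = 7 · 11 · 17 · 19 · 29, which has 5 distinct prime factors.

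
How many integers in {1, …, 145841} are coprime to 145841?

136528

Factor: 145841 = 29 · 47 · 107.
φ(145841) = (29−1) · (47−1) · (107−1) = 28 · 46 · 106 = 136528.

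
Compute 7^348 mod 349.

7^1 ≡ 7 (mod 349)
7^2 ≡ 7^2 = 49 ≡ 49 (mod 349)
7^4 ≡ 49^2 = 2401 ≡ 307 (mod 349)
7^8 ≡ 307^2 = 94249 ≡ 19 (mod 349)
7^16 ≡ 19^2 = 361 ≡ 12 (mod 349)
7^32 ≡ 12^2 = 144 ≡ 144 (mod 349)
7^64 ≡ 144^2 = 20736 ≡ 145 (mod 349)
7^128 ≡ 145^2 = 21025 ≡ 85 (mod 349)
7^256 ≡ 85^2 = 7225 ≡ 245 (mod 349)
348 = 256 + 64 + 16 + 8 + 4 in binary powers of 2.
So 7^348 ≡ 245 · 145 · 12 · 19 · 307 ≡ 1 (mod 349).
Since the result is 1, base 7 gives no evidence that 349 is composite.

1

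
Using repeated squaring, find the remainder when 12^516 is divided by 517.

243

12^1 ≡ 12 (mod 517)
12^2 ≡ 12^2 = 144 ≡ 144 (mod 517)
12^4 ≡ 144^2 = 20736 ≡ 56 (mod 517)
12^8 ≡ 56^2 = 3136 ≡ 34 (mod 517)
12^16 ≡ 34^2 = 1156 ≡ 122 (mod 517)
12^32 ≡ 122^2 = 14884 ≡ 408 (mod 517)
12^64 ≡ 408^2 = 166464 ≡ 507 (mod 517)
12^128 ≡ 507^2 = 257049 ≡ 100 (mod 517)
12^256 ≡ 100^2 = 10000 ≡ 177 (mod 517)
12^512 ≡ 177^2 = 31329 ≡ 309 (mod 517)
516 = 512 + 4 in binary powers of 2.
So 12^516 ≡ 309 · 56 ≡ 243 (mod 517).
Since 243 ≠ 1, base 12 is a Fermat witness: 517 is composite.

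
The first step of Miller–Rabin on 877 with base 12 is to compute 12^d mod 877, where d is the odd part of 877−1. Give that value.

1

877 − 1 = 876 = 2^2 · 219, so d = 219.
12^1 ≡ 12 (mod 877)
12^2 ≡ 12^2 = 144 ≡ 144 (mod 877)
12^4 ≡ 144^2 = 20736 ≡ 565 (mod 877)
12^8 ≡ 565^2 = 319225 ≡ 874 (mod 877)
12^16 ≡ 874^2 = 763876 ≡ 9 (mod 877)
12^32 ≡ 9^2 = 81 ≡ 81 (mod 877)
12^64 ≡ 81^2 = 6561 ≡ 422 (mod 877)
12^128 ≡ 422^2 = 178084 ≡ 53 (mod 877)
219 = 128 + 64 + 16 + 8 + 2 + 1 in binary powers of 2.
So 12^219 ≡ 53 · 422 · 9 · 874 · 144 · 12 ≡ 1 (mod 877).
Since 12^d ≡ 1 (mod 877), base 12 does not prove 877 composite.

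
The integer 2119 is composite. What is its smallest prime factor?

2119 is odd.
Digit sum 13, not divisible by 3.
Ends in 9: not divisible by 5.
7: 2119 = 7·302 + 5
11: 2119 = 11·192 + 7
13: 2119 = 13·163

13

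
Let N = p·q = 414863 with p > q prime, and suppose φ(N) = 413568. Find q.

577

φ(n) = (p−1)(q−1) = n − (p+q) + 1, so p + q = 414863 − 413568 + 1 = 1296.
p and q are the roots of t² − 1296t + 414863 = 0.
Discriminant: 1296² − 4·414863 = 1679616 − 1659452 = 20164; √20164 = 142.
q = (1296 − 142)/2 = 577, p = (1296 + 142)/2 = 719.
Check: 577 · 719 = 414863.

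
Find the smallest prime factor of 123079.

11

123079 is odd.
Digit sum 22, not divisible by 3.
Ends in 9: not divisible by 5.
7: 123079 = 7·17582 + 5
11: 123079 = 11·11189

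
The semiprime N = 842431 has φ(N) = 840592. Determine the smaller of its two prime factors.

φ(n) = (p−1)(q−1) = n − (p+q) + 1, so p + q = 842431 − 840592 + 1 = 1840.
p and q are the roots of t² − 1840t + 842431 = 0.
Discriminant: 1840² − 4·842431 = 3385600 − 3369724 = 15876; √15876 = 126.
q = (1840 − 126)/2 = 857, p = (1840 + 126)/2 = 983.
Check: 857 · 983 = 842431.

857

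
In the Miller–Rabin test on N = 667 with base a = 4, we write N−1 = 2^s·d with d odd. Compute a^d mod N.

179

667 − 1 = 666 = 2^1 · 333, so d = 333.
4^1 ≡ 4 (mod 667)
4^2 ≡ 4^2 = 16 ≡ 16 (mod 667)
4^4 ≡ 16^2 = 256 ≡ 256 (mod 667)
4^8 ≡ 256^2 = 65536 ≡ 170 (mod 667)
4^16 ≡ 170^2 = 28900 ≡ 219 (mod 667)
4^32 ≡ 219^2 = 47961 ≡ 604 (mod 667)
4^64 ≡ 604^2 = 364816 ≡ 634 (mod 667)
4^128 ≡ 634^2 = 401956 ≡ 422 (mod 667)
4^256 ≡ 422^2 = 178084 ≡ 662 (mod 667)
333 = 256 + 64 + 8 + 4 + 1 in binary powers of 2.
So 4^333 ≡ 662 · 634 · 170 · 256 · 4 ≡ 179 (mod 667).
Squaring chain: 179; never reaches −1, so base 4 is a Miller–Rabin witness that 667 is composite.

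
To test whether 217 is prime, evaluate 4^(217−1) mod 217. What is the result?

190

4^1 ≡ 4 (mod 217)
4^2 ≡ 4^2 = 16 ≡ 16 (mod 217)
4^4 ≡ 16^2 = 256 ≡ 39 (mod 217)
4^8 ≡ 39^2 = 1521 ≡ 2 (mod 217)
4^16 ≡ 2^2 = 4 ≡ 4 (mod 217)
4^32 ≡ 4^2 = 16 ≡ 16 (mod 217)
4^64 ≡ 16^2 = 256 ≡ 39 (mod 217)
4^128 ≡ 39^2 = 1521 ≡ 2 (mod 217)
216 = 128 + 64 + 16 + 8 in binary powers of 2.
So 4^216 ≡ 2 · 39 · 4 · 2 ≡ 190 (mod 217).
Since 190 ≠ 1, base 4 is a Fermat witness: 217 is composite.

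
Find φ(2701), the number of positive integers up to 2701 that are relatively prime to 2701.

2592

Factor: 2701 = 37 · 73.
φ(2701) = (37−1) · (73−1) = 36 · 72 = 2592.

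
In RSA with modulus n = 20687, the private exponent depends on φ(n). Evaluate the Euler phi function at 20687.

Factor: 20687 = 137 · 151.
φ(20687) = (137−1) · (151−1) = 136 · 150 = 20400.

20400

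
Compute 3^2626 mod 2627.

3^1 ≡ 3 (mod 2627)
3^2 ≡ 3^2 = 9 ≡ 9 (mod 2627)
3^4 ≡ 9^2 = 81 ≡ 81 (mod 2627)
3^8 ≡ 81^2 = 6561 ≡ 1307 (mod 2627)
3^16 ≡ 1307^2 = 1708249 ≡ 699 (mod 2627)
3^32 ≡ 699^2 = 488601 ≡ 2606 (mod 2627)
3^64 ≡ 2606^2 = 6791236 ≡ 441 (mod 2627)
3^128 ≡ 441^2 = 194481 ≡ 83 (mod 2627)
3^256 ≡ 83^2 = 6889 ≡ 1635 (mod 2627)
3^512 ≡ 1635^2 = 2673225 ≡ 1566 (mod 2627)
3^1024 ≡ 1566^2 = 2452356 ≡ 1365 (mod 2627)
3^2048 ≡ 1365^2 = 1863225 ≡ 682 (mod 2627)
2626 = 2048 + 512 + 64 + 2 in binary powers of 2.
So 3^2626 ≡ 682 · 1566 · 441 · 9 ≡ 1920 (mod 2627).
Since 1920 ≠ 1, base 3 is a Fermat witness: 2627 is composite.

1920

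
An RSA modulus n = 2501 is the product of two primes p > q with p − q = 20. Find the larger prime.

61

Since p = q + 20, we have 2501 = q(q + 20), so q² + 20q − 2501 = 0.
Discriminant: 20² + 4·2501 = 400 + 10004 = 10404; √10404 = 102.
q = (−20 + 102)/2 = 41, and p = q + 20 = 61.
Check: 41 · 61 = 2501.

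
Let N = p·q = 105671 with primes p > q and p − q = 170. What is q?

Since p = q + 170, we have 105671 = q(q + 170), so q² + 170q − 105671 = 0.
Discriminant: 170² + 4·105671 = 28900 + 422684 = 451584; √451584 = 672.
q = (−170 + 672)/2 = 251, and p = q + 170 = 421.
Check: 251 · 421 = 105671.

251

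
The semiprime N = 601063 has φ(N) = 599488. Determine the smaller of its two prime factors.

φ(n) = (p−1)(q−1) = n − (p+q) + 1, so p + q = 601063 − 599488 + 1 = 1576.
p and q are the roots of t² − 1576t + 601063 = 0.
Discriminant: 1576² − 4·601063 = 2483776 − 2404252 = 79524; √79524 = 282.
q = (1576 − 282)/2 = 647, p = (1576 + 282)/2 = 929.
Check: 647 · 929 = 601063.

647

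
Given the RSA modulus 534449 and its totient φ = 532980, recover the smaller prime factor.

φ(n) = (p−1)(q−1) = n − (p+q) + 1, so p + q = 534449 − 532980 + 1 = 1470.
p and q are the roots of t² − 1470t + 534449 = 0.
Discriminant: 1470² − 4·534449 = 2160900 − 2137796 = 23104; √23104 = 152.
q = (1470 − 152)/2 = 659, p = (1470 + 152)/2 = 811.
Check: 659 · 811 = 534449.

659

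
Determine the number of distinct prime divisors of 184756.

184756 = 2^2 · 46189
46189 = 11 · 4199
4199 = 13 · 323
323 = 17 · 19
184756 = 2^2 · 11 · 13 · 17 · 19, which has 5 distinct prime factors.

5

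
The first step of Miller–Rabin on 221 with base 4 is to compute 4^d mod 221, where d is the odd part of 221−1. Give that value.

30

221 − 1 = 220 = 2^2 · 55, so d = 55.
4^1 ≡ 4 (mod 221)
4^2 ≡ 4^2 = 16 ≡ 16 (mod 221)
4^4 ≡ 16^2 = 256 ≡ 35 (mod 221)
4^8 ≡ 35^2 = 1225 ≡ 120 (mod 221)
4^16 ≡ 120^2 = 14400 ≡ 35 (mod 221)
4^32 ≡ 35^2 = 1225 ≡ 120 (mod 221)
55 = 32 + 16 + 4 + 2 + 1 in binary powers of 2.
So 4^55 ≡ 120 · 35 · 35 · 16 · 4 ≡ 30 (mod 221).
Squaring chain: 30 → 16; never reaches −1, so base 4 is a Miller–Rabin witness that 221 is composite.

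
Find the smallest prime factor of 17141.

61

17141 is odd.
Digit sum 14, not divisible by 3.
Ends in 1: not divisible by 5.
7: 17141 = 7·2448 + 5
11: 17141 = 11·1558 + 3
13: 17141 = 13·1318 + 7
17: 17141 = 17·1008 + 5
19: 17141 = 19·902 + 3
23: 17141 = 23·745 + 6
29: 17141 = 29·591 + 2
31: 17141 = 31·552 + 29
37: 17141 = 37·463 + 10
41: 17141 = 41·418 + 3
43: 17141 = 43·398 + 27
47: 17141 = 47·364 + 33
53: 17141 = 53·323 + 22
59: 17141 = 59·290 + 31
61: 17141 = 61·281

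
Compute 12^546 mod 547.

1

12^1 ≡ 12 (mod 547)
12^2 ≡ 12^2 = 144 ≡ 144 (mod 547)
12^4 ≡ 144^2 = 20736 ≡ 497 (mod 547)
12^8 ≡ 497^2 = 247009 ≡ 312 (mod 547)
12^16 ≡ 312^2 = 97344 ≡ 525 (mod 547)
12^32 ≡ 525^2 = 275625 ≡ 484 (mod 547)
12^64 ≡ 484^2 = 234256 ≡ 140 (mod 547)
12^128 ≡ 140^2 = 19600 ≡ 455 (mod 547)
12^256 ≡ 455^2 = 207025 ≡ 259 (mod 547)
12^512 ≡ 259^2 = 67081 ≡ 347 (mod 547)
546 = 512 + 32 + 2 in binary powers of 2.
So 12^546 ≡ 347 · 484 · 144 ≡ 1 (mod 547).
Since the result is 1, base 12 gives no evidence that 547 is composite.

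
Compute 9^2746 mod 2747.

9^1 ≡ 9 (mod 2747)
9^2 ≡ 9^2 = 81 ≡ 81 (mod 2747)
9^4 ≡ 81^2 = 6561 ≡ 1067 (mod 2747)
9^8 ≡ 1067^2 = 1138489 ≡ 1231 (mod 2747)
9^16 ≡ 1231^2 = 1515361 ≡ 1764 (mod 2747)
9^32 ≡ 1764^2 = 3111696 ≡ 2092 (mod 2747)
9^64 ≡ 2092^2 = 4376464 ≡ 493 (mod 2747)
9^128 ≡ 493^2 = 243049 ≡ 1313 (mod 2747)
9^256 ≡ 1313^2 = 1723969 ≡ 1600 (mod 2747)
9^512 ≡ 1600^2 = 2560000 ≡ 2543 (mod 2747)
9^1024 ≡ 2543^2 = 6466849 ≡ 411 (mod 2747)
9^2048 ≡ 411^2 = 168921 ≡ 1354 (mod 2747)
2746 = 2048 + 512 + 128 + 32 + 16 + 8 + 2 in binary powers of 2.
So 9^2746 ≡ 1354 · 2543 · 1313 · 2092 · 1764 · 1231 · 81 ≡ 40 (mod 2747).
Since 40 ≠ 1, base 9 is a Fermat witness: 2747 is composite.

40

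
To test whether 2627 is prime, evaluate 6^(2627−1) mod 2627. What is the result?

1923

6^1 ≡ 6 (mod 2627)
6^2 ≡ 6^2 = 36 ≡ 36 (mod 2627)
6^4 ≡ 36^2 = 1296 ≡ 1296 (mod 2627)
6^8 ≡ 1296^2 = 1679616 ≡ 963 (mod 2627)
6^16 ≡ 963^2 = 927369 ≡ 38 (mod 2627)
6^32 ≡ 38^2 = 1444 ≡ 1444 (mod 2627)
6^64 ≡ 1444^2 = 2085136 ≡ 1925 (mod 2627)
6^128 ≡ 1925^2 = 3705625 ≡ 1555 (mod 2627)
6^256 ≡ 1555^2 = 2418025 ≡ 1185 (mod 2627)
6^512 ≡ 1185^2 = 1404225 ≡ 1407 (mod 2627)
6^1024 ≡ 1407^2 = 1979649 ≡ 1518 (mod 2627)
6^2048 ≡ 1518^2 = 2304324 ≡ 445 (mod 2627)
2626 = 2048 + 512 + 64 + 2 in binary powers of 2.
So 6^2626 ≡ 445 · 1407 · 1925 · 36 ≡ 1923 (mod 2627).
Since 1923 ≠ 1, base 6 is a Fermat witness: 2627 is composite.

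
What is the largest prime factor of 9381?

59

9381 = 3 · 3127
3127 = 53 · 59
59 is prime.
So 9381 = 3 · 53 · 59; the largest prime factor is 59.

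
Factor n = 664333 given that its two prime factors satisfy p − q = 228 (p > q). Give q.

709

Since p = q + 228, we have 664333 = q(q + 228), so q² + 228q − 664333 = 0.
Discriminant: 228² + 4·664333 = 51984 + 2657332 = 2709316; √2709316 = 1646.
q = (−228 + 1646)/2 = 709, and p = q + 228 = 937.
Check: 709 · 937 = 664333.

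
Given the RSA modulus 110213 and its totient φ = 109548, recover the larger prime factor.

359

φ(n) = (p−1)(q−1) = n − (p+q) + 1, so p + q = 110213 − 109548 + 1 = 666.
p and q are the roots of t² − 666t + 110213 = 0.
Discriminant: 666² − 4·110213 = 443556 − 440852 = 2704; √2704 = 52.
q = (666 − 52)/2 = 307, p = (666 + 52)/2 = 359.
Check: 307 · 359 = 110213.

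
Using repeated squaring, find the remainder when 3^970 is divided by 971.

1

3^1 ≡ 3 (mod 971)
3^2 ≡ 3^2 = 9 ≡ 9 (mod 971)
3^4 ≡ 9^2 = 81 ≡ 81 (mod 971)
3^8 ≡ 81^2 = 6561 ≡ 735 (mod 971)
3^16 ≡ 735^2 = 540225 ≡ 349 (mod 971)
3^32 ≡ 349^2 = 121801 ≡ 426 (mod 971)
3^64 ≡ 426^2 = 181476 ≡ 870 (mod 971)
3^128 ≡ 870^2 = 756900 ≡ 491 (mod 971)
3^256 ≡ 491^2 = 241081 ≡ 273 (mod 971)
3^512 ≡ 273^2 = 74529 ≡ 733 (mod 971)
970 = 512 + 256 + 128 + 64 + 8 + 2 in binary powers of 2.
So 3^970 ≡ 733 · 273 · 491 · 870 · 735 · 9 ≡ 1 (mod 971).
Since the result is 1, base 3 gives no evidence that 971 is composite.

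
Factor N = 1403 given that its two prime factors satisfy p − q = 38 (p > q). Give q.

23

Since p = q + 38, we have 1403 = q(q + 38), so q² + 38q − 1403 = 0.
Discriminant: 38² + 4·1403 = 1444 + 5612 = 7056; √7056 = 84.
q = (−38 + 84)/2 = 23, and p = q + 38 = 61.
Check: 23 · 61 = 1403.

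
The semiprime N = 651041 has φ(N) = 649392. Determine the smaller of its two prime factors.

φ(n) = (p−1)(q−1) = n − (p+q) + 1, so p + q = 651041 − 649392 + 1 = 1650.
p and q are the roots of t² − 1650t + 651041 = 0.
Discriminant: 1650² − 4·651041 = 2722500 − 2604164 = 118336; √118336 = 344.
q = (1650 − 344)/2 = 653, p = (1650 + 344)/2 = 997.
Check: 653 · 997 = 651041.

653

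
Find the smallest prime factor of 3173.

3173 is odd.
Digit sum 14, not divisible by 3.
Ends in 3: not divisible by 5.
7: 3173 = 7·453 + 2
11: 3173 = 11·288 + 5
13: 3173 = 13·244 + 1
17: 3173 = 17·186 + 11
19: 3173 = 19·167

19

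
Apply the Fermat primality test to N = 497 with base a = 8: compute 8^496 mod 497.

8^1 ≡ 8 (mod 497)
8^2 ≡ 8^2 = 64 ≡ 64 (mod 497)
8^4 ≡ 64^2 = 4096 ≡ 120 (mod 497)
8^8 ≡ 120^2 = 14400 ≡ 484 (mod 497)
8^16 ≡ 484^2 = 234256 ≡ 169 (mod 497)
8^32 ≡ 169^2 = 28561 ≡ 232 (mod 497)
8^64 ≡ 232^2 = 53824 ≡ 148 (mod 497)
8^128 ≡ 148^2 = 21904 ≡ 36 (mod 497)
8^256 ≡ 36^2 = 1296 ≡ 302 (mod 497)
496 = 256 + 128 + 64 + 32 + 16 in binary powers of 2.
So 8^496 ≡ 302 · 36 · 148 · 232 · 169 ≡ 225 (mod 497).
Since 225 ≠ 1, base 8 is a Fermat witness: 497 is composite.

225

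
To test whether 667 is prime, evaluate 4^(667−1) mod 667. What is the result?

25

4^1 ≡ 4 (mod 667)
4^2 ≡ 4^2 = 16 ≡ 16 (mod 667)
4^4 ≡ 16^2 = 256 ≡ 256 (mod 667)
4^8 ≡ 256^2 = 65536 ≡ 170 (mod 667)
4^16 ≡ 170^2 = 28900 ≡ 219 (mod 667)
4^32 ≡ 219^2 = 47961 ≡ 604 (mod 667)
4^64 ≡ 604^2 = 364816 ≡ 634 (mod 667)
4^128 ≡ 634^2 = 401956 ≡ 422 (mod 667)
4^256 ≡ 422^2 = 178084 ≡ 662 (mod 667)
4^512 ≡ 662^2 = 438244 ≡ 25 (mod 667)
666 = 512 + 128 + 16 + 8 + 2 in binary powers of 2.
So 4^666 ≡ 25 · 422 · 219 · 170 · 16 ≡ 25 (mod 667).
Since 25 ≠ 1, base 4 is a Fermat witness: 667 is composite.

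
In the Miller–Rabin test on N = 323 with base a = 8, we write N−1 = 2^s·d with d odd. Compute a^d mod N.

297

323 − 1 = 322 = 2^1 · 161, so d = 161.
8^1 ≡ 8 (mod 323)
8^2 ≡ 8^2 = 64 ≡ 64 (mod 323)
8^4 ≡ 64^2 = 4096 ≡ 220 (mod 323)
8^8 ≡ 220^2 = 48400 ≡ 273 (mod 323)
8^16 ≡ 273^2 = 74529 ≡ 239 (mod 323)
8^32 ≡ 239^2 = 57121 ≡ 273 (mod 323)
8^64 ≡ 273^2 = 74529 ≡ 239 (mod 323)
8^128 ≡ 239^2 = 57121 ≡ 273 (mod 323)
161 = 128 + 32 + 1 in binary powers of 2.
So 8^161 ≡ 273 · 273 · 8 ≡ 297 (mod 323).
Squaring chain: 297; never reaches −1, so base 8 is a Miller–Rabin witness that 323 is composite.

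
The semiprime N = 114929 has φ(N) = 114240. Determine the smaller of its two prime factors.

φ(n) = (p−1)(q−1) = n − (p+q) + 1, so p + q = 114929 − 114240 + 1 = 690.
p and q are the roots of t² − 690t + 114929 = 0.
Discriminant: 690² − 4·114929 = 476100 − 459716 = 16384; √16384 = 128.
q = (690 − 128)/2 = 281, p = (690 + 128)/2 = 409.
Check: 281 · 409 = 114929.

281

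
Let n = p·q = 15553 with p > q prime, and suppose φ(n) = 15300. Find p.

φ(n) = (p−1)(q−1) = n − (p+q) + 1, so p + q = 15553 − 15300 + 1 = 254.
p and q are the roots of t² − 254t + 15553 = 0.
Discriminant: 254² − 4·15553 = 64516 − 62212 = 2304; √2304 = 48.
q = (254 − 48)/2 = 103, p = (254 + 48)/2 = 151.
Check: 103 · 151 = 15553.

151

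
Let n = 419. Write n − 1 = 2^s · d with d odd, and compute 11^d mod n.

419 − 1 = 418 = 2^1 · 209, so d = 209.
11^1 ≡ 11 (mod 419)
11^2 ≡ 11^2 = 121 ≡ 121 (mod 419)
11^4 ≡ 121^2 = 14641 ≡ 395 (mod 419)
11^8 ≡ 395^2 = 156025 ≡ 157 (mod 419)
11^16 ≡ 157^2 = 24649 ≡ 347 (mod 419)
11^32 ≡ 347^2 = 120409 ≡ 156 (mod 419)
11^64 ≡ 156^2 = 24336 ≡ 34 (mod 419)
11^128 ≡ 34^2 = 1156 ≡ 318 (mod 419)
209 = 128 + 64 + 16 + 1 in binary powers of 2.
So 11^209 ≡ 318 · 34 · 347 · 11 ≡ 418 (mod 419).
Since 11^d ≡ 418 (mod 419), base 11 does not prove 419 composite.

418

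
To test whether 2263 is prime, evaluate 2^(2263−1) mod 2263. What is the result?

1833

2^1 ≡ 2 (mod 2263)
2^2 ≡ 2^2 = 4 ≡ 4 (mod 2263)
2^4 ≡ 4^2 = 16 ≡ 16 (mod 2263)
2^8 ≡ 16^2 = 256 ≡ 256 (mod 2263)
2^16 ≡ 256^2 = 65536 ≡ 2172 (mod 2263)
2^32 ≡ 2172^2 = 4717584 ≡ 1492 (mod 2263)
2^64 ≡ 1492^2 = 2226064 ≡ 1535 (mod 2263)
2^128 ≡ 1535^2 = 2356225 ≡ 442 (mod 2263)
2^256 ≡ 442^2 = 195364 ≡ 746 (mod 2263)
2^512 ≡ 746^2 = 556516 ≡ 2081 (mod 2263)
2^1024 ≡ 2081^2 = 4330561 ≡ 1442 (mod 2263)
2^2048 ≡ 1442^2 = 2079364 ≡ 1930 (mod 2263)
2262 = 2048 + 128 + 64 + 16 + 4 + 2 in binary powers of 2.
So 2^2262 ≡ 1930 · 442 · 1535 · 2172 · 16 · 4 ≡ 1833 (mod 2263).
Since 1833 ≠ 1, base 2 is a Fermat witness: 2263 is composite.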